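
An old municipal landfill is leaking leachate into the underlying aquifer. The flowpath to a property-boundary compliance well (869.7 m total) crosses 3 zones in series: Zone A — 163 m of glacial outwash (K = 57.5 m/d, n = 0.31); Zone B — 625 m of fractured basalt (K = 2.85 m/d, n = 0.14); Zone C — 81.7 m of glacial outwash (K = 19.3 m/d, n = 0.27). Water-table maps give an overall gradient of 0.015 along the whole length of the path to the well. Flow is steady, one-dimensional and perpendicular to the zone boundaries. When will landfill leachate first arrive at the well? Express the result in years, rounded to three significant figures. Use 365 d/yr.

For zones in series the flux q is common to all zones; the equivalent conductivity is the harmonic (thickness-weighted) mean, K_eq = L_total / Σ(L_j/K_j).
Σ(L/K) = 163/57.5 + 625/2.85 + 81.7/19.3 = 2.835 + 219.3 + 4.233 = 226.4 d
K_eq = L_total / Σ(L/K) = 869.7 / 226.4 = 3.842 m/d
q = K_eq · i = 3.842 × 0.015 = 0.05763 m/d (same in every zone)
Zone A: v = q/n = 0.05763/0.31 = 0.1859 m/d → t_A = 163/0.1859 = 876.8 d
Zone B: v = q/n = 0.05763/0.14 = 0.4116 m/d → t_B = 625/0.4116 = 1518 d
Zone C: v = q/n = 0.05763/0.27 = 0.2134 m/d → t_C = 81.7/0.2134 = 382.8 d
Total t = 876.8 + 1518 + 382.8 = 2778 d
   = 2778 / 365 = 7.61 yr

7.61 years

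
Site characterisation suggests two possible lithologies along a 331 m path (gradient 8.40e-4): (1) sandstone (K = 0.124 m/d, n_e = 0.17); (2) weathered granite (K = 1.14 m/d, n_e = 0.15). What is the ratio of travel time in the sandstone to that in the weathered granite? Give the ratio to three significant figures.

10.4

Unit 1 (sandstone): v = 0.124×8.4e-4/0.17 = 6.127e-4 m/d, t = 331/6.127e-4 = 540200 d
Unit 2 (weathered granite): v = 1.14×8.4e-4/0.15 = 0.006384 m/d, t = 331/0.006384 = 51850 d
t(sandstone) / t(weathered granite) = 540200/51850 = 10.4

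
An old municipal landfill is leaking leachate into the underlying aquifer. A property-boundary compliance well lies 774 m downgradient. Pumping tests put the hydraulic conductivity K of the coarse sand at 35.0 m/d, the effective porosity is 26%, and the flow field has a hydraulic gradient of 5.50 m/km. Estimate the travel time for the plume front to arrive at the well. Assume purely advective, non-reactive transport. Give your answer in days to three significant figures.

1050 days

Darcy flux q = K·i = 35.0 × 0.0055 = 0.1925 m/d
v = Ki/n = 35.0·0.0055/0.26 = 0.7404 m/d
t = L / v = 774 / 0.7404 = 1045 d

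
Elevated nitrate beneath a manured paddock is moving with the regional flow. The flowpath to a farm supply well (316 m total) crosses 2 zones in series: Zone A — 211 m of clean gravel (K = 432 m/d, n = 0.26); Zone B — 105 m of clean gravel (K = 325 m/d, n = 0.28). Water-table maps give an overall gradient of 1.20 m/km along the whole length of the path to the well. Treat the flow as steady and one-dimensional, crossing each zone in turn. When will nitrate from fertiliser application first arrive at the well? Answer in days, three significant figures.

Continuity: the same q passes through each zone, so ΔH = q·Σ(L_j/K_j) — the zones act as resistances in series.
Σ(L/K) = 211/432 + 105/325 = 0.4884 + 0.3231 = 0.8115 d
K_eq = L_total / Σ(L/K) = 316 / 0.8115 = 389.4 m/d
q = K_eq · i = 389.4 × 0.0012 = 0.4673 m/d (same in every zone)
Zone A: v = q/n = 0.4673/0.26 = 1.797 m/d → t_A = 211/1.797 = 117.4 d
Zone B: v = q/n = 0.4673/0.28 = 1.669 m/d → t_B = 105/1.669 = 62.92 d
Total t = 117.4 + 62.92 = 180.3 d

180 days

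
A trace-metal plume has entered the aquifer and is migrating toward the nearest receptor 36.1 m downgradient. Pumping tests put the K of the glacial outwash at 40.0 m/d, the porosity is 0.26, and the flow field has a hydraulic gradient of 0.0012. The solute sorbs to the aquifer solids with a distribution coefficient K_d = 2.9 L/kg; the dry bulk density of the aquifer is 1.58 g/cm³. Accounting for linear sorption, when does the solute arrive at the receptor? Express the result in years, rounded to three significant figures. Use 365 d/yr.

9.98 years

Specific discharge q = 40.0 × 0.0012 = 0.04800 m/d
Average linear velocity = 0.04800 / 0.26 = 0.1846 m/d
Retardation R = 1 + ρ_b·K_d/n = 1 + 1.58×2.9/0.26 = 18.62
Contaminant velocity v_c = v/R = 0.1846/18.62 = 0.009913 m/d
t = L/v_c = 36.1/0.009913 = 3642 d
   = 3642/365 = 9.98 yr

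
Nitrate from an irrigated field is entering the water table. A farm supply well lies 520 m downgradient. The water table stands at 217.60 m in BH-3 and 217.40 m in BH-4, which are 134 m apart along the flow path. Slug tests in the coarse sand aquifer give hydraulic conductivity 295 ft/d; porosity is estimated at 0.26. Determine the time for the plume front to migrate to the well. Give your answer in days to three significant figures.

Hydraulic gradient i = (217.60 − 217.40) / 134 = 0.20 / 134 = 0.001493
K = 295 ft/d × 0.3048 = 89.92 m/d
q = Ki = 89.92 × 0.001493 = 0.1342 m/d
v = Ki/n = 89.92·0.001493/0.26 = 0.5162 m/d
t = L / v = 520 / 0.5162 = 1007 d

1010 days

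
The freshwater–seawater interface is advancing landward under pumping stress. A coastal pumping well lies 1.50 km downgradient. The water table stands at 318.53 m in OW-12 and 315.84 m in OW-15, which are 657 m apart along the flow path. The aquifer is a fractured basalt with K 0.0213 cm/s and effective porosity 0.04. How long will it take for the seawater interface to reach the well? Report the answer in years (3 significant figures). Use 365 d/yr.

Hydraulic gradient i = (318.53 − 315.84) / 657 = 2.69 / 657 = 0.004094
K = 0.0213 cm/s × 864 = 18.40 m/d
Specific discharge q = 18.40 × 0.004094 = 0.07535 m/d
v = Ki/n = 18.40·0.004094/0.04 = 1.884 m/d
L = 1.50 km = 1500 m
t = L / v = 1500 / 1.884 = 796.3 d
   = 796.3 / 365 = 2.18 yr

2.18 years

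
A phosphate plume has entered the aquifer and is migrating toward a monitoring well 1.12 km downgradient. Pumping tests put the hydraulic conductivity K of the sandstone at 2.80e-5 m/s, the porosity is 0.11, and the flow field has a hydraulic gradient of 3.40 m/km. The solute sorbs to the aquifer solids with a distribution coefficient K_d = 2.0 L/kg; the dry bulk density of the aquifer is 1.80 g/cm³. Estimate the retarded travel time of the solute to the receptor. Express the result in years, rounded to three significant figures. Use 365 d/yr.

1380 years

K = 2.80e-5 m/s × 86400 s/d = 2.419 m/d
q = Ki = 2.419 × 0.0034 = 0.008225 m/d
Seepage velocity v = q / n = 0.008225 / 0.11 = 0.07478 m/d
Retardation R = 1 + ρ_b·K_d/n = 1 + 1.80×2.0/0.11 = 33.73
Contaminant velocity v_c = v/R = 0.07478/33.73 = 0.002217 m/d
L = 1.12 km = 1120 m
t = L/v_c = 1120/0.002217 = 505200 d
   = 505200/365 = 1380 yr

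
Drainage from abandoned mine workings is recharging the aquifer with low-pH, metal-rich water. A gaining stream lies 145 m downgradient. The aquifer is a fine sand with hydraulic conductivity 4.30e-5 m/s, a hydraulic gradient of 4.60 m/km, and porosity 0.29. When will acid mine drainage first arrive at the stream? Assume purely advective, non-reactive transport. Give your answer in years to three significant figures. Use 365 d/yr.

K = 4.30e-5 m/s × 86400 s/d = 3.715 m/d
q = Ki = 3.715 × 0.0046 = 0.01709 m/d
Seepage velocity v = q / n = 0.01709 / 0.29 = 0.05893 m/d
t = L / v = 145 / 0.05893 = 2461 d
   = 2461 / 365 = 6.74 yr

6.74 years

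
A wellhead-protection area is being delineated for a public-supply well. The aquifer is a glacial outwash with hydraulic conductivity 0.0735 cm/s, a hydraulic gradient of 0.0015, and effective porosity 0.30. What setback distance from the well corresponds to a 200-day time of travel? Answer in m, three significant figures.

63.5 m

K = 0.0735 cm/s × 864 = 63.50 m/d
Specific discharge q = 63.50 × 0.0015 = 0.09526 m/d
Seepage velocity v = q / n = 0.09526 / 0.30 = 0.3175 m/d
L = v × T = 0.3175 × 200 = 63.50 m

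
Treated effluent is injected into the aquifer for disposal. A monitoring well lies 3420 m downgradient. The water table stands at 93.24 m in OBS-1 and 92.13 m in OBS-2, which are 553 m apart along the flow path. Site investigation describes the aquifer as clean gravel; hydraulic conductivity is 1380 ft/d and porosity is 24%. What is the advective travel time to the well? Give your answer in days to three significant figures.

Hydraulic gradient i = (93.24 − 92.13) / 553 = 1.11 / 553 = 0.002007
K = 1380 ft/d × 0.3048 = 420.6 m/d
q = Ki = 420.6 × 0.002007 = 0.8443 m/d
v = Ki/n = 420.6·0.002007/0.24 = 3.518 m/d
t = L / v = 3420 / 3.518 = 972.2 d

972 days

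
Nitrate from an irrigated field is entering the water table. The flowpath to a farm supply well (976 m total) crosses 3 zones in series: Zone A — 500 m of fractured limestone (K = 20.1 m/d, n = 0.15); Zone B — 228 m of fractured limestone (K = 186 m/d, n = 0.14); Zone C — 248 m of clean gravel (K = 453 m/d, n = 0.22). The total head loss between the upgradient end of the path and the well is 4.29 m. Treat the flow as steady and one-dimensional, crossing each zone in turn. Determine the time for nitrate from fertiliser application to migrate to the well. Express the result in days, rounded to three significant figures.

Continuity: the same q passes through each zone, so ΔH = q·Σ(L_j/K_j) — the zones act as resistances in series.
Σ(L/K) = 500/20.1 + 228/186 + 248/453 = 24.88 + 1.226 + 0.5475 = 26.65 d
q = ΔH / Σ(L/K) = 4.29 / 26.65 = 0.1610 m/d (same in every zone)
Zone A: v = q/n = 0.1610/0.15 = 1.073 m/d → t_A = 500/1.073 = 465.9 d
Zone B: v = q/n = 0.1610/0.14 = 1.150 m/d → t_B = 228/1.150 = 198.3 d
Zone C: v = q/n = 0.1610/0.22 = 0.7317 m/d → t_C = 248/0.7317 = 338.9 d
Total t = 465.9 + 198.3 + 338.9 = 1003 d

1000 days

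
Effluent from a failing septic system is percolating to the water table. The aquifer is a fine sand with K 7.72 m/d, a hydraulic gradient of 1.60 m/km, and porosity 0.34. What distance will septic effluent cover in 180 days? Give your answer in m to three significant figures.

Darcy flux q = K·i = 7.72 × 0.0016 = 0.01235 m/d
Seepage velocity v = q / n = 0.01235 / 0.34 = 0.03633 m/d
L = v × T = 0.03633 × 180 = 6.539 m

6.54 m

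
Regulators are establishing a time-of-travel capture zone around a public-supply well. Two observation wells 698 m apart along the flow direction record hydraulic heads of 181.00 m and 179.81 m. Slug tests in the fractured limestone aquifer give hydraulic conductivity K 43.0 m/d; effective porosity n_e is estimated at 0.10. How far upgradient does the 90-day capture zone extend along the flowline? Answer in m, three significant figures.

66.0 m

Hydraulic gradient i = (181.00 − 179.81) / 698 = 1.19 / 698 = 0.001705
Specific discharge q = 43.0 × 0.001705 = 0.07331 m/d
Seepage velocity v = q / n = 0.07331 / 0.10 = 0.7331 m/d
L = v × T = 0.7331 × 90 = 65.98 m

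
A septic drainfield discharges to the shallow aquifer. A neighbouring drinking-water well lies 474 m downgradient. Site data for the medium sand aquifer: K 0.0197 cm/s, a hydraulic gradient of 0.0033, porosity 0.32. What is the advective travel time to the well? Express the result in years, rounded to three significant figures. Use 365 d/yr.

K = 0.0197 cm/s × 864 = 17.02 m/d
Darcy flux q = K·i = 17.02 × 0.0033 = 0.05617 m/d
Average linear velocity = 0.05617 / 0.32 = 0.1755 m/d
t = L / v = 474 / 0.1755 = 2700 d
   = 2700 / 365 = 7.40 yr

7.40 years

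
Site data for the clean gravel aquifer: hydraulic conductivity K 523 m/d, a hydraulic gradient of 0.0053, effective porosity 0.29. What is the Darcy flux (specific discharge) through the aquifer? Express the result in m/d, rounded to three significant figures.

2.77 m/d

Darcy flux q = K·i = 523 × 0.0053 = 2.772 m/d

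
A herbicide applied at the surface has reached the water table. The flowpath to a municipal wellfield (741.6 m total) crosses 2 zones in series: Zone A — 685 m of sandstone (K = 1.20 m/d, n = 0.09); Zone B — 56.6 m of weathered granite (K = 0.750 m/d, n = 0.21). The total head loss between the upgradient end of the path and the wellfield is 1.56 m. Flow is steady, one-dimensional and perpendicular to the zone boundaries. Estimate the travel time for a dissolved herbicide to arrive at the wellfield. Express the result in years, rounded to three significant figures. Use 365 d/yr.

Continuity: the same q passes through each zone, so ΔH = q·Σ(L_j/K_j) — the zones act as resistances in series.
Σ(L/K) = 685/1.20 + 56.6/0.750 = 570.8 + 75.47 = 646.3 d
q = ΔH / Σ(L/K) = 1.56 / 646.3 = 0.002414 m/d (same in every zone)
Zone A: v = q/n = 0.002414/0.09 = 0.02682 m/d → t_A = 685/0.02682 = 25540 d
Zone B: v = q/n = 0.002414/0.21 = 0.01149 m/d → t_B = 56.6/0.01149 = 4924 d
Total t = 25540 + 4924 = 30470 d
   = 30470 / 365 = 83.5 yr

83.5 years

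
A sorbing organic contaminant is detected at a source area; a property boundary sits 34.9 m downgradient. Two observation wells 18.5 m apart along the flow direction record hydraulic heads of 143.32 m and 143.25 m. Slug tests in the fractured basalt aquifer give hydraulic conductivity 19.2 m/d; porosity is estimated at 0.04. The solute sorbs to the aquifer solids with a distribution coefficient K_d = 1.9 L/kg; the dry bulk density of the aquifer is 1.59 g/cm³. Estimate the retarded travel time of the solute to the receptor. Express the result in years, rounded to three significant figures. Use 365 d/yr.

Hydraulic gradient i = (143.32 − 143.25) / 18.5 = 0.07 / 18.5 = 0.003784
q = Ki = 19.2 × 0.003784 = 0.07265 m/d
Average linear velocity = 0.07265 / 0.04 = 1.816 m/d
Retardation R = 1 + ρ_b·K_d/n = 1 + 1.59×1.9/0.04 = 76.52
Contaminant velocity v_c = v/R = 1.816/76.52 = 0.02373 m/d
t = L/v_c = 34.9/0.02373 = 1470 d
   = 1470/365 = 4.03 yr

4.03 years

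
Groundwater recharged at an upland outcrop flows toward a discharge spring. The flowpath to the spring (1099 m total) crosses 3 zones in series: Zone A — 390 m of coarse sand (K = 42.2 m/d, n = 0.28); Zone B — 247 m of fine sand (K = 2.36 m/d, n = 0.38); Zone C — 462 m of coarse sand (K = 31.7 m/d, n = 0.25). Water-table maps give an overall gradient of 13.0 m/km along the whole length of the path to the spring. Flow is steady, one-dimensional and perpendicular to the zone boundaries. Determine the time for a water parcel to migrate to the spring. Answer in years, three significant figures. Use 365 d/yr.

Steady 1-D flow in series ⇒ the Darcy flux q is identical in every zone and the zone head losses add (resistances L/K in series).
Σ(L/K) = 390/42.2 + 247/2.36 + 462/31.7 = 9.242 + 104.7 + 14.57 = 128.5 d
K_eq = L_total / Σ(L/K) = 1099 / 128.5 = 8.554 m/d
q = K_eq · i = 8.554 × 0.013 = 0.1112 m/d (same in every zone)
Zone A: v = q/n = 0.1112/0.28 = 0.3972 m/d → t_A = 390/0.3972 = 982.0 d
Zone B: v = q/n = 0.1112/0.38 = 0.2926 m/d → t_B = 247/0.2926 = 844.0 d
Zone C: v = q/n = 0.1112/0.25 = 0.4448 m/d → t_C = 462/0.4448 = 1039 d
Total t = 982.0 + 844.0 + 1039 = 2865 d
   = 2865 / 365 = 7.85 yr

7.85 years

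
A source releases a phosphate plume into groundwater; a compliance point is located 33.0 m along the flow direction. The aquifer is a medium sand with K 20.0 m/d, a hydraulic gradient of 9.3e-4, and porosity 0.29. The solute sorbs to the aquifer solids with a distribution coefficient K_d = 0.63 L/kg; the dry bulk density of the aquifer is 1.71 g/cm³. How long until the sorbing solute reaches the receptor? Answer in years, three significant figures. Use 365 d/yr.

6.65 years

q = Ki = 20.0 × 9.3e-4 = 0.01860 m/d
Average linear velocity = 0.01860 / 0.29 = 0.06414 m/d
Retardation R = 1 + ρ_b·K_d/n = 1 + 1.71×0.63/0.29 = 4.715
Contaminant velocity v_c = v/R = 0.06414/4.715 = 0.01360 m/d
t = L/v_c = 33.0/0.01360 = 2426 d
   = 2426/365 = 6.65 yr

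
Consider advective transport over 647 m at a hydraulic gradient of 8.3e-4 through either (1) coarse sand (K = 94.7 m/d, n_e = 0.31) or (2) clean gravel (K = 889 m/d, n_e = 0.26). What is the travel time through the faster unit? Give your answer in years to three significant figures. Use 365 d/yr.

Unit 1 (coarse sand): v = 94.7×8.3e-4/0.31 = 0.2536 m/d, t = 647/0.2536 = 2552 d
Unit 2 (clean gravel): v = 889×8.3e-4/0.26 = 2.838 m/d, t = 647/2.838 = 228.0 d
Faster: 228.0 d / 365 = 0.625 yr

0.625 years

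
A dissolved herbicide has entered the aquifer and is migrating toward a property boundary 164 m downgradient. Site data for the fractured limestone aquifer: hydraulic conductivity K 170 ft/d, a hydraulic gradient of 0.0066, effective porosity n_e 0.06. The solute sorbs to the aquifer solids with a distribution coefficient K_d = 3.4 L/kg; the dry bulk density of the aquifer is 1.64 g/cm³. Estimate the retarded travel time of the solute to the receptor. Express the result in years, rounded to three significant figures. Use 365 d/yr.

7.40 years

K = 170 ft/d × 0.3048 = 51.82 m/d
Darcy flux q = K·i = 51.82 × 0.0066 = 0.3420 m/d
v = Ki/n = 51.82·0.0066/0.06 = 5.700 m/d
Retardation R = 1 + ρ_b·K_d/n = 1 + 1.64×3.4/0.06 = 93.93
Contaminant velocity v_c = v/R = 5.700/93.93 = 0.06068 m/d
t = L/v_c = 164/0.06068 = 2703 d
   = 2703/365 = 7.40 yr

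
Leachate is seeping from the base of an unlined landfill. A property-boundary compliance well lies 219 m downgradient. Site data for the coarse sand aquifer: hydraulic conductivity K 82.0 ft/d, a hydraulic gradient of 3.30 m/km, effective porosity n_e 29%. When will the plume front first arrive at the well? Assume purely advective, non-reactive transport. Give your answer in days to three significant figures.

K = 82.0 ft/d × 0.3048 = 24.99 m/d
q = Ki = 24.99 × 0.0033 = 0.08248 m/d
Average linear velocity = 0.08248 / 0.29 = 0.2844 m/d
t = L / v = 219 / 0.2844 = 770.0 d

770 days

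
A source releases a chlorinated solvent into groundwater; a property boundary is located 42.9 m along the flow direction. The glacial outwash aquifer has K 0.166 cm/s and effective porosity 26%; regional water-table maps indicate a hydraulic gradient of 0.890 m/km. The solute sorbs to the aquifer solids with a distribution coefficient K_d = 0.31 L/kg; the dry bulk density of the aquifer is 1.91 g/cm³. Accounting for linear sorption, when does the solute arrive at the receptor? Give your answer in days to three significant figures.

K = 0.166 cm/s × 864 = 143.4 m/d
Specific discharge q = 143.4 × 8.9e-4 = 0.1276 m/d
Seepage velocity v = q / n = 0.1276 / 0.26 = 0.4910 m/d
Retardation R = 1 + ρ_b·K_d/n = 1 + 1.91×0.31/0.26 = 3.277
Contaminant velocity v_c = v/R = 0.4910/3.277 = 0.1498 m/d
t = L/v_c = 42.9/0.1498 = 286.4 d

286 days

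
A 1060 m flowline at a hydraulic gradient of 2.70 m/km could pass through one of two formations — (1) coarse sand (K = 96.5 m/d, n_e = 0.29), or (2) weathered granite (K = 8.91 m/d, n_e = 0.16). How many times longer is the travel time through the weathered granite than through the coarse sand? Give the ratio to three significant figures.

5.98

Unit 1 (coarse sand): v = 96.5×0.0027/0.29 = 0.8984 m/d, t = 1060/0.8984 = 1180 d
Unit 2 (weathered granite): v = 8.91×0.0027/0.16 = 0.1504 m/d, t = 1060/0.1504 = 7050 d
t(weathered granite) / t(coarse sand) = 7050/1180 = 5.98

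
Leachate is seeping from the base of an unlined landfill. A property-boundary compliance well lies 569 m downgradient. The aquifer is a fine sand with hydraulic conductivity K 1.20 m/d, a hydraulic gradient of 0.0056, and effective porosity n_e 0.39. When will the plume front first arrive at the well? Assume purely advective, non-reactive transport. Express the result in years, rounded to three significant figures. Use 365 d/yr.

q = Ki = 1.20 × 0.0056 = 0.006720 m/d
Seepage velocity v = q / n = 0.006720 / 0.39 = 0.01723 m/d
t = L / v = 569 / 0.01723 = 33020 d
   = 33020 / 365 = 90.5 yr

90.5 years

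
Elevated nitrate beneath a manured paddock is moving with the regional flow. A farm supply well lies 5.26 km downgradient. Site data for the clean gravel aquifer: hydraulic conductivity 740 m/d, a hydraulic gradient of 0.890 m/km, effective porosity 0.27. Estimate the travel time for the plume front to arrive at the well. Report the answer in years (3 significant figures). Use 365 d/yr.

Specific discharge q = 740 × 8.9e-4 = 0.6586 m/d
v = Ki/n = 740·8.9e-4/0.27 = 2.439 m/d
L = 5.26 km = 5260 m
t = L / v = 5260 / 2.439 = 2156 d
   = 2156 / 365 = 5.91 yr

5.91 years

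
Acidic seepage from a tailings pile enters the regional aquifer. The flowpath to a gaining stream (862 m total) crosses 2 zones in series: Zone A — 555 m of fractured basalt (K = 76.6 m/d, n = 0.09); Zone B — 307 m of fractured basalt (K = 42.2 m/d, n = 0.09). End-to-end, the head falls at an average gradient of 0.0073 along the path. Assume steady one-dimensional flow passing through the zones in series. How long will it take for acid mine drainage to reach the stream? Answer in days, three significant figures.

Steady 1-D flow in series ⇒ the Darcy flux q is identical in every zone and the zone head losses add (resistances L/K in series).
Σ(L/K) = 555/76.6 + 307/42.2 = 7.245 + 7.275 = 14.52 d
K_eq = L_total / Σ(L/K) = 862 / 14.52 = 59.37 m/d
q = K_eq · i = 59.37 × 0.0073 = 0.4334 m/d (same in every zone)
Zone A: v = q/n = 0.4334/0.09 = 4.815 m/d → t_A = 555/4.815 = 115.3 d
Zone B: v = q/n = 0.4334/0.09 = 4.815 m/d → t_B = 307/4.815 = 63.76 d
Total t = 115.3 + 63.76 = 179.0 d

179 days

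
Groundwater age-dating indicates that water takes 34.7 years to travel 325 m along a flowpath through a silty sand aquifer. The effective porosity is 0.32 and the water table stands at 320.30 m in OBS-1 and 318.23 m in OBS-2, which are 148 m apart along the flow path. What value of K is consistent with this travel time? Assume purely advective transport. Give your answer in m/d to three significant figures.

Hydraulic gradient i = (320.30 − 318.23) / 148 = 2.07 / 148 = 0.01399
t = 34.7 years = 12670 d
v = L / t = 325 / 12670 = 0.02566 m/d
K = v · n / i = 0.02566 × 0.32 / 0.01399 = 0.587 m/d

0.587 m/d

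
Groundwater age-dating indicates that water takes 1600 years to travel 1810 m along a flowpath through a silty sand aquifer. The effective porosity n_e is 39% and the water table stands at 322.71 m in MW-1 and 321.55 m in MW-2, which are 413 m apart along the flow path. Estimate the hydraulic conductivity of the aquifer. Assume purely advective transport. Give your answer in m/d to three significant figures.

0.430 m/d

Hydraulic gradient i = (322.71 − 321.55) / 413 = 1.16 / 413 = 0.002809
t = 1600 years = 584000 d
v = L / t = 1810 / 584000 = 0.003099 m/d
K = v · n / i = 0.003099 × 0.39 / 0.002809 = 0.430 m/d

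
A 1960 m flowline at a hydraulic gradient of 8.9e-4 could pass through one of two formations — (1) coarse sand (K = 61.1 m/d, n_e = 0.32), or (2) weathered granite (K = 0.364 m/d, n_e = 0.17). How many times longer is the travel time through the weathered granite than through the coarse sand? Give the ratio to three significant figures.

Unit 1 (coarse sand): v = 61.1×8.9e-4/0.32 = 0.1699 m/d, t = 1960/0.1699 = 11530 d
Unit 2 (weathered granite): v = 0.364×8.9e-4/0.17 = 0.001906 m/d, t = 1960/0.001906 = 1.029e6 d
t(weathered granite) / t(coarse sand) = 1.029e6/11530 = 89.2

89.2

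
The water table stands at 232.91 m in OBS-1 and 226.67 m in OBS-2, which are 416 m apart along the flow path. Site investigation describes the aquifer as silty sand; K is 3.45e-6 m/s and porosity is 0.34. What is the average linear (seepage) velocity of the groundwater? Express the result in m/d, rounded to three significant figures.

Hydraulic gradient i = (232.91 − 226.67) / 416 = 6.24 / 416 = 0.01500
K = 3.45e-6 m/s × 86400 s/d = 0.2981 m/d
Specific discharge q = 0.2981 × 0.01500 = 0.004471 m/d
Seepage velocity v = q / n = 0.004471 / 0.34 = 0.01315 m/d

0.0132 m/d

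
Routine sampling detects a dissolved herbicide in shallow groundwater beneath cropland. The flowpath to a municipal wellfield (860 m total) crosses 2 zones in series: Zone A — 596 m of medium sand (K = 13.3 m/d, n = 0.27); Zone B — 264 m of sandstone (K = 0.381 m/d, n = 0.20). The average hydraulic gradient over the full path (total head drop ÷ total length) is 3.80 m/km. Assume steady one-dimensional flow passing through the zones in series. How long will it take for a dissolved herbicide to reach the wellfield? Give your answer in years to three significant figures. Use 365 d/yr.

132 years

Steady 1-D flow in series ⇒ the Darcy flux q is identical in every zone and the zone head losses add (resistances L/K in series).
Σ(L/K) = 596/13.3 + 264/0.381 = 44.81 + 692.9 = 737.7 d
K_eq = L_total / Σ(L/K) = 860 / 737.7 = 1.166 m/d
q = K_eq · i = 1.166 × 0.0038 = 0.004430 m/d (same in every zone)
Zone A: v = q/n = 0.004430/0.27 = 0.01641 m/d → t_A = 596/0.01641 = 36330 d
Zone B: v = q/n = 0.004430/0.20 = 0.02215 m/d → t_B = 264/0.02215 = 11920 d
Total t = 36330 + 11920 = 48250 d
   = 48250 / 365 = 132 yr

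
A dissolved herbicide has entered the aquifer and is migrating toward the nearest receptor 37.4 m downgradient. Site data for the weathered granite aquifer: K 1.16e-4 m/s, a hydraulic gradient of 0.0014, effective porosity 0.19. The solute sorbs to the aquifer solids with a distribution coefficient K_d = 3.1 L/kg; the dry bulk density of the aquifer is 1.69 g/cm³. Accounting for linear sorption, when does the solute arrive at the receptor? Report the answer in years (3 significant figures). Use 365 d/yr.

K = 1.16e-4 m/s × 86400 s/d = 10.02 m/d
Darcy flux q = K·i = 10.02 × 0.0014 = 0.01403 m/d
Seepage velocity v = q / n = 0.01403 / 0.19 = 0.07385 m/d
Retardation R = 1 + ρ_b·K_d/n = 1 + 1.69×3.1/0.19 = 28.57
Contaminant velocity v_c = v/R = 0.07385/28.57 = 0.002585 m/d
t = L/v_c = 37.4/0.002585 = 14470 d
   = 14470/365 = 39.6 yr

39.6 years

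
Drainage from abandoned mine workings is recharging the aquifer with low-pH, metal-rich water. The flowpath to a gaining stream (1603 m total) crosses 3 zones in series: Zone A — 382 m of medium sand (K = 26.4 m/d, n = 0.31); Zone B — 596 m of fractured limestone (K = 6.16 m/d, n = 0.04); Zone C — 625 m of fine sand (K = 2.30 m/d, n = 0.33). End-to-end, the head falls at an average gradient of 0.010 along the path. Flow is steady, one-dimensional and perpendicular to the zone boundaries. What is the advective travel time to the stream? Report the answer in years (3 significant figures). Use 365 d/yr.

For zones in series the flux q is common to all zones; the equivalent conductivity is the harmonic (thickness-weighted) mean, K_eq = L_total / Σ(L_j/K_j).
Σ(L/K) = 382/26.4 + 596/6.16 + 625/2.30 = 14.47 + 96.75 + 271.7 = 383.0 d
K_eq = L_total / Σ(L/K) = 1603 / 383.0 = 4.186 m/d
q = K_eq · i = 4.186 × 0.010 = 0.04186 m/d (same in every zone)
Zone A: v = q/n = 0.04186/0.31 = 0.1350 m/d → t_A = 382/0.1350 = 2829 d
Zone B: v = q/n = 0.04186/0.04 = 1.046 m/d → t_B = 596/1.046 = 569.5 d
Zone C: v = q/n = 0.04186/0.33 = 0.1268 m/d → t_C = 625/0.1268 = 4927 d
Total t = 2829 + 569.5 + 4927 = 8326 d
   = 8326 / 365 = 22.8 yr

22.8 years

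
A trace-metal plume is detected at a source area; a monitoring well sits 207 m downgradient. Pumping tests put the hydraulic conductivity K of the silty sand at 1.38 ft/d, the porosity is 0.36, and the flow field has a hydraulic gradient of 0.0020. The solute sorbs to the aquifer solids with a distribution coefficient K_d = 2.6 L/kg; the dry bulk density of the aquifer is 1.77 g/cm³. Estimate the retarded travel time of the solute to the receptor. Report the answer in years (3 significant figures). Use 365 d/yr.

K = 1.38 ft/d × 0.3048 = 0.4206 m/d
Darcy flux q = K·i = 0.4206 × 0.0020 = 8.412e-4 m/d
v = Ki/n = 0.4206·0.0020/0.36 = 0.002337 m/d
Retardation R = 1 + ρ_b·K_d/n = 1 + 1.77×2.6/0.36 = 13.78
Contaminant velocity v_c = v/R = 0.002337/13.78 = 1.695e-4 m/d
t = L/v_c = 207/1.695e-4 = 1.221e6 d
   = 1.221e6/365 = 3350 yr

3350 years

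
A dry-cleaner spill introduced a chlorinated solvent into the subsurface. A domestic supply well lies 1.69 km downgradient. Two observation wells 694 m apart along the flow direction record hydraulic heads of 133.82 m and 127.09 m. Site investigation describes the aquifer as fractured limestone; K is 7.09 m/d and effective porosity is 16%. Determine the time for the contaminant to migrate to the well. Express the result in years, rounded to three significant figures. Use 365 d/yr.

Hydraulic gradient i = (133.82 − 127.09) / 694 = 6.73 / 694 = 0.009697
q = Ki = 7.09 × 0.009697 = 0.06875 m/d
v_s = q/n_e = 0.06875/0.16 = 0.4297 m/d
L = 1.69 km = 1690 m
t = L / v = 1690 / 0.4297 = 3933 d
   = 3933 / 365 = 10.8 yr

10.8 years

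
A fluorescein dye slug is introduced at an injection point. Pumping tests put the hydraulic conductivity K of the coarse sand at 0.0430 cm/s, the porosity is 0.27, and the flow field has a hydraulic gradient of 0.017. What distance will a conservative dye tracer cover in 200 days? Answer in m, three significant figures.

K = 0.0430 cm/s × 864 = 37.15 m/d
q = Ki = 37.15 × 0.017 = 0.6316 m/d
v = Ki/n = 37.15·0.017/0.27 = 2.339 m/d
L = v × T = 2.339 × 200 = 467.8 m

468 m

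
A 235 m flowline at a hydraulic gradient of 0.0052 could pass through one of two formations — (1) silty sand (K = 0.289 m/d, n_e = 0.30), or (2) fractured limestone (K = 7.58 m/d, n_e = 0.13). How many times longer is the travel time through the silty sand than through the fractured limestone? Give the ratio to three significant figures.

60.5

Unit 1 (silty sand): v = 0.289×0.0052/0.30 = 0.005009 m/d, t = 235/0.005009 = 46910 d
Unit 2 (fractured limestone): v = 7.58×0.0052/0.13 = 0.3032 m/d, t = 235/0.3032 = 775.1 d
t(silty sand) / t(fractured limestone) = 46910/775.1 = 60.5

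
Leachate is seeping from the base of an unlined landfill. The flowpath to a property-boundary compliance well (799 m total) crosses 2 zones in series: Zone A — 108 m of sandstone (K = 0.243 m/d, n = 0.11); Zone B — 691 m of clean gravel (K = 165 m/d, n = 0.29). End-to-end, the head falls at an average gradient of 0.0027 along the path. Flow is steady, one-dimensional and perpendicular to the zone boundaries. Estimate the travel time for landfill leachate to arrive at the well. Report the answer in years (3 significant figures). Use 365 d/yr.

121 years

Steady 1-D flow in series ⇒ the Darcy flux q is identical in every zone and the zone head losses add (resistances L/K in series).
Σ(L/K) = 108/0.243 + 691/165 = 444.4 + 4.188 = 448.6 d
K_eq = L_total / Σ(L/K) = 799 / 448.6 = 1.781 m/d
q = K_eq · i = 1.781 × 0.0027 = 0.004809 m/d (same in every zone)
Zone A: v = q/n = 0.004809/0.11 = 0.04371 m/d → t_A = 108/0.04371 = 2471 d
Zone B: v = q/n = 0.004809/0.29 = 0.01658 m/d → t_B = 691/0.01658 = 41670 d
Total t = 2471 + 41670 = 44140 d
   = 44140 / 365 = 121 yr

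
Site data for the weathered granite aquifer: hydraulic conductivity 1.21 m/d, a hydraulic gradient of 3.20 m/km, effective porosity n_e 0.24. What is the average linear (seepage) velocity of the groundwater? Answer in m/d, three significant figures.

Specific discharge q = 1.21 × 0.0032 = 0.003872 m/d
v_s = q/n_e = 0.003872/0.24 = 0.01613 m/d

0.0161 m/d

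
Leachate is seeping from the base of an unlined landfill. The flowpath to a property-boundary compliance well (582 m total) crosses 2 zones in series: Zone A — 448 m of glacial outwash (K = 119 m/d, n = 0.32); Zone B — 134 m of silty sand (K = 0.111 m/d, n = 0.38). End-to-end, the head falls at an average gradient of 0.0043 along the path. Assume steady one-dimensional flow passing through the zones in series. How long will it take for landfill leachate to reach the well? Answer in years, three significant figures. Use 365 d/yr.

Continuity: the same q passes through each zone, so ΔH = q·Σ(L_j/K_j) — the zones act as resistances in series.
Σ(L/K) = 448/119 + 134/0.111 = 3.765 + 1207 = 1211 d
K_eq = L_total / Σ(L/K) = 582 / 1211 = 0.4806 m/d
q = K_eq · i = 0.4806 × 0.0043 = 0.002067 m/d (same in every zone)
Zone A: v = q/n = 0.002067/0.32 = 0.006458 m/d → t_A = 448/0.006458 = 69370 d
Zone B: v = q/n = 0.002067/0.38 = 0.005438 m/d → t_B = 134/0.005438 = 24640 d
Total t = 69370 + 24640 = 94010 d
   = 94010 / 365 = 258 yr

258 years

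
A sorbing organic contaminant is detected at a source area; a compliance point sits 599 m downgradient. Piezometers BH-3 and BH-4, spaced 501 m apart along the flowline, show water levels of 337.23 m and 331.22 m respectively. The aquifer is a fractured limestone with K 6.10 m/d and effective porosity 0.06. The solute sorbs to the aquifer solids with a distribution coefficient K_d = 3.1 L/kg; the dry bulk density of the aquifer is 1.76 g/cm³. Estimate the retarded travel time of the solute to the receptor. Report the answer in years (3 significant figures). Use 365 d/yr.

Hydraulic gradient i = (337.23 − 331.22) / 501 = 6.01 / 501 = 0.01200
Specific discharge q = 6.10 × 0.01200 = 0.07318 m/d
Average linear velocity = 0.07318 / 0.06 = 1.220 m/d
Retardation R = 1 + ρ_b·K_d/n = 1 + 1.76×3.1/0.06 = 91.93
Contaminant velocity v_c = v/R = 1.220/91.93 = 0.01327 m/d
t = L/v_c = 599/0.01327 = 45150 d
   = 45150/365 = 124 yr

124 years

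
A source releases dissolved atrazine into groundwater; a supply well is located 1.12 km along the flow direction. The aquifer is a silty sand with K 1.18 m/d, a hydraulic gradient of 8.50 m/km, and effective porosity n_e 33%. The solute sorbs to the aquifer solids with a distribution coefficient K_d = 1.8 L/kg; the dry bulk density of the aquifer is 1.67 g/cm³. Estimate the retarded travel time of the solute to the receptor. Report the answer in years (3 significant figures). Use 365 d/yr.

Darcy flux q = K·i = 1.18 × 0.0085 = 0.01003 m/d
v_s = q/n_e = 0.01003/0.33 = 0.03039 m/d
Retardation R = 1 + ρ_b·K_d/n = 1 + 1.67×1.8/0.33 = 10.11
Contaminant velocity v_c = v/R = 0.03039/10.11 = 0.003007 m/d
L = 1.12 km = 1120 m
t = L/v_c = 1120/0.003007 = 372500 d
   = 372500/365 = 1020 yr

1020 years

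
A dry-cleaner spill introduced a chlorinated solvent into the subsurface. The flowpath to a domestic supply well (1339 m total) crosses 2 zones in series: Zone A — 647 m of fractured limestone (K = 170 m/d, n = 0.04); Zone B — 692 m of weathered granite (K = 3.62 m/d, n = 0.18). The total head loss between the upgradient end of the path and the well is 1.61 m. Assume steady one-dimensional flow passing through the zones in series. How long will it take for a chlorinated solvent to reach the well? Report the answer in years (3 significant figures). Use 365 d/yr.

49.9 years

Continuity: the same q passes through each zone, so ΔH = q·Σ(L_j/K_j) — the zones act as resistances in series.
Σ(L/K) = 647/170 + 692/3.62 = 3.806 + 191.2 = 195.0 d
q = ΔH / Σ(L/K) = 1.61 / 195.0 = 0.008258 m/d (same in every zone)
Zone A: v = q/n = 0.008258/0.04 = 0.2064 m/d → t_A = 647/0.2064 = 3134 d
Zone B: v = q/n = 0.008258/0.18 = 0.04588 m/d → t_B = 692/0.04588 = 15080 d
Total t = 3134 + 15080 = 18220 d
   = 18220 / 365 = 49.9 yr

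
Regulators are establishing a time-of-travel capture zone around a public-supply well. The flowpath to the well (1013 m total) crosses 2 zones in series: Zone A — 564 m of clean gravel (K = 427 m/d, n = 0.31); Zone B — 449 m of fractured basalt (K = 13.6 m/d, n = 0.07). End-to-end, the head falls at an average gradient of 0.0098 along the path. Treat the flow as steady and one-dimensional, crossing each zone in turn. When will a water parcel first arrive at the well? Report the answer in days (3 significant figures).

Steady 1-D flow in series ⇒ the Darcy flux q is identical in every zone and the zone head losses add (resistances L/K in series).
Σ(L/K) = 564/427 + 449/13.6 = 1.321 + 33.01 = 34.34 d
K_eq = L_total / Σ(L/K) = 1013 / 34.34 = 29.50 m/d
q = K_eq · i = 29.50 × 0.0098 = 0.2891 m/d (same in every zone)
Zone A: v = q/n = 0.2891/0.31 = 0.9327 m/d → t_A = 564/0.9327 = 604.7 d
Zone B: v = q/n = 0.2891/0.07 = 4.130 m/d → t_B = 449/4.130 = 108.7 d
Total t = 604.7 + 108.7 = 713.4 d

713 days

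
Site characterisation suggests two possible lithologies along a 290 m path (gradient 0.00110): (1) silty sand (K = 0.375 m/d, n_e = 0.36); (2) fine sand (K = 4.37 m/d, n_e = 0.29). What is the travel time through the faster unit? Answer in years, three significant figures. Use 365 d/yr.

47.9 years

Unit 1 (silty sand): v = 0.375×0.0011/0.36 = 0.001146 m/d, t = 290/0.001146 = 253100 d
Unit 2 (fine sand): v = 4.37×0.0011/0.29 = 0.01658 m/d, t = 290/0.01658 = 17500 d
Faster: 17500 d / 365 = 47.9 yr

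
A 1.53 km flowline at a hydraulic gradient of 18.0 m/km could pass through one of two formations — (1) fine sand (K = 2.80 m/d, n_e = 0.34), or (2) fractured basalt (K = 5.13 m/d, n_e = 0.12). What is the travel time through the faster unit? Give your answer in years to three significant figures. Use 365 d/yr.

Unit 1 (fine sand): v = 2.80×0.018/0.34 = 0.1482 m/d, t = 1530/0.1482 = 10320 d
Unit 2 (fractured basalt): v = 5.13×0.018/0.12 = 0.7695 m/d, t = 1530/0.7695 = 1988 d
Faster: 1988 d / 365 = 5.45 yr

5.45 years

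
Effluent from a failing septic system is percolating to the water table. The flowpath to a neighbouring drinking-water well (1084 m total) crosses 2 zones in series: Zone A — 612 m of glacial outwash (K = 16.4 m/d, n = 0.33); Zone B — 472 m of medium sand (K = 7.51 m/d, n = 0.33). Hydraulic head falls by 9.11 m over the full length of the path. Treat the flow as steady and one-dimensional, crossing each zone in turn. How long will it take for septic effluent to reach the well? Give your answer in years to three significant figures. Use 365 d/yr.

Continuity: the same q passes through each zone, so ΔH = q·Σ(L_j/K_j) — the zones act as resistances in series.
Σ(L/K) = 612/16.4 + 472/7.51 = 37.32 + 62.85 = 100.2 d
q = ΔH / Σ(L/K) = 9.11 / 100.2 = 0.09095 m/d (same in every zone)
Zone A: v = q/n = 0.09095/0.33 = 0.2756 m/d → t_A = 612/0.2756 = 2221 d
Zone B: v = q/n = 0.09095/0.33 = 0.2756 m/d → t_B = 472/0.2756 = 1713 d
Total t = 2221 + 1713 = 3933 d
   = 3933 / 365 = 10.8 yr

10.8 years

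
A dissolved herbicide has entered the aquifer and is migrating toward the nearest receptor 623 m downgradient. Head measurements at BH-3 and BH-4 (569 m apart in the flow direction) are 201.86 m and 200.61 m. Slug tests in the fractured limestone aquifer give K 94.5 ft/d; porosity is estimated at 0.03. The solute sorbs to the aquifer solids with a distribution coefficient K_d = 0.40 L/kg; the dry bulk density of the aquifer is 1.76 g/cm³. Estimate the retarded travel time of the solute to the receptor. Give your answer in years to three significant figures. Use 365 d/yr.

19.8 years

Hydraulic gradient i = (201.86 − 200.61) / 569 = 1.25 / 569 = 0.002197
K = 94.5 ft/d × 0.3048 = 28.80 m/d
Specific discharge q = 28.80 × 0.002197 = 0.06328 m/d
v = Ki/n = 28.80·0.002197/0.03 = 2.109 m/d
Retardation R = 1 + ρ_b·K_d/n = 1 + 1.76×0.40/0.03 = 24.47
Contaminant velocity v_c = v/R = 2.109/24.47 = 0.08621 m/d
t = L/v_c = 623/0.08621 = 7227 d
   = 7227/365 = 19.8 yr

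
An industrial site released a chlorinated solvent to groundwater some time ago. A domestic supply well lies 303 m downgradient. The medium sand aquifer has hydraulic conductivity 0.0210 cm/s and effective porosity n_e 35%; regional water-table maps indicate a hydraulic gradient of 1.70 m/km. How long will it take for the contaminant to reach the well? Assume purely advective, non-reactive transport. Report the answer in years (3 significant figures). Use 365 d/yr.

9.42 years

K = 0.0210 cm/s × 864 = 18.14 m/d
Specific discharge q = 18.14 × 0.0017 = 0.03084 m/d
v_s = q/n_e = 0.03084/0.35 = 0.08813 m/d
t = L / v = 303 / 0.08813 = 3438 d
   = 3438 / 365 = 9.42 yr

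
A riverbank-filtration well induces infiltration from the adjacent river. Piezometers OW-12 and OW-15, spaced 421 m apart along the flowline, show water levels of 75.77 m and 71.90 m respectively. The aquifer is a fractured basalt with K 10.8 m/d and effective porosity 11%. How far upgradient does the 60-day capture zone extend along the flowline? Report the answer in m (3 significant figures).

Hydraulic gradient i = (75.77 − 71.90) / 421 = 3.87 / 421 = 0.009192
Specific discharge q = 10.8 × 0.009192 = 0.09928 m/d
v_s = q/n_e = 0.09928/0.11 = 0.9025 m/d
L = v × T = 0.9025 × 60 = 54.15 m

54.2 m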